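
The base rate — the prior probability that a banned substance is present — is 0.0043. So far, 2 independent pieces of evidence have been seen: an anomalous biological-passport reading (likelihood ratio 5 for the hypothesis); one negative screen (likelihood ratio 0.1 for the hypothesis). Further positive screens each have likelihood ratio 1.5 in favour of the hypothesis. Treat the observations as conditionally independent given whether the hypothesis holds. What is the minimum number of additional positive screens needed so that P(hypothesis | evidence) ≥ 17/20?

Prior odds = 0.0043/0.9957 = 43/9957.
Combined Bayes factor of the evidence already in hand = 5 × 0.1 = 0.5.
Odds after that evidence = (43/9957) × 0.5 = 43/19914.
Target odds = 0.85/0.15 = 17/3.
Need 1.5ⁿ ≥ 17/3 ÷ (43/19914) = 112846/43.
1.5¹⁹ ≈2216.84 falls short of 112846/43 but 1.5²⁰ ≈3325.26 reaches it, so n = 20.

20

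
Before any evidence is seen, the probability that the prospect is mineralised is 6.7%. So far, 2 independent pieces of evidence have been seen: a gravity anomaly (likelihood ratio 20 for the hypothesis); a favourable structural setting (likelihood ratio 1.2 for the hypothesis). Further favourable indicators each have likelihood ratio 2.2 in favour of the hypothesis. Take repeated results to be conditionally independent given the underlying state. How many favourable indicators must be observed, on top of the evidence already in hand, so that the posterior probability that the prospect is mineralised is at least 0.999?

Prior odds = 0.067/0.933 = 67/933.
Combined Bayes factor of the evidence already in hand = 20 × 1.2 = 24.
Odds after that evidence = (67/933) × 24 = 536/311.
Target odds = 0.999/0.001 = 999.
Need 2.2ⁿ ≥ 999 ÷ (536/311) = 310689/536.
2.2⁸ = 214358881/390625 falls short of 310689/536 but 2.2⁹ ≈1207.27 reaches it, so n = 9.

9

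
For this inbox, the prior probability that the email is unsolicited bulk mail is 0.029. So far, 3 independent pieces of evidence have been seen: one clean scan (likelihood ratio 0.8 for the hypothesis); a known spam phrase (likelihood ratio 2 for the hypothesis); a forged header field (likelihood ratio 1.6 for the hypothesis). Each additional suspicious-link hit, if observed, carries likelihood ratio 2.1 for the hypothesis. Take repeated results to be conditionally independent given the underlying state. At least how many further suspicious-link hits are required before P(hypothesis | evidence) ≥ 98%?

9

Prior odds = 0.029/0.971 = 29/971.
Combined Bayes factor of the evidence already in hand = 0.8 × 2 × 1.6 = 2.56.
Odds after that evidence = (29/971) × 2.56 = 1856/24275.
Target odds = 0.98/0.02 = 49.
Need 2.1ⁿ ≥ 49 ÷ (1856/24275) = 1189475/1856.
2.1⁸ ≈378.229 falls short of 1189475/1856 but 2.1⁹ ≈794.28 reaches it, so n = 9.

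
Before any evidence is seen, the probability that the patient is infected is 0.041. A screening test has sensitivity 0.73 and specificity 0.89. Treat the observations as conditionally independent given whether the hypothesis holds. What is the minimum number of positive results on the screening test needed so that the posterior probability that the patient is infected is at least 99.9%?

6

Prior odds = 0.041/0.959 = 41/959.
False-positive rate = 1 − 0.89 = 0.11; likelihood ratio of a positive = 0.73/0.11 = 73/11.
Target odds: 0.999 ÷ 0.001 = 999.
Require (73/11)ⁿ ≥ 999 ÷ (41/959) = 958041/41.
(73/11)⁵ ≈12872.1 falls short of 958041/41 but (73/11)⁶ ≈85424.2 reaches it, so n = 6.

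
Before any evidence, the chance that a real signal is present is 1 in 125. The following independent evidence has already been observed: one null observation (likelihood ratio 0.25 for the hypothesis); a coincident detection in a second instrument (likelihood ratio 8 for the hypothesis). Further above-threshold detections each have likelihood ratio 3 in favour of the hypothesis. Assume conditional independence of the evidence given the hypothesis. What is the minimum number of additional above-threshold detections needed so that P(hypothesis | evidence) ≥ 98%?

Prior odds = 0.008/0.992 = 1/124.
Combined Bayes factor of the evidence already in hand = 0.25 × 8 = 2.
Odds after that evidence = (1/124) × 2 = 1/62.
Target odds = 0.98/0.02 = 49.
Need 3ⁿ ≥ 49 ÷ (1/62) = 3038.
3⁷ = 2187 falls short of 3038 but 3⁸ = 6561 reaches it, so n = 8.

8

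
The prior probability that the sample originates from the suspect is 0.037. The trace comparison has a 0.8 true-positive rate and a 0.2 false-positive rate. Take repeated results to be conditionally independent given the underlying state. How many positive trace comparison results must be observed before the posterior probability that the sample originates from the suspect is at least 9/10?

Prior odds = 0.037/0.963 = 37/963.
Likelihood ratio of a positive result = 0.8/0.2 = 4.
Target posterior odds = 0.9/0.1 = 9.
Need (37/963) × 4ⁿ ≥ 9, i.e. 4ⁿ ≥ 8667/37.
4³ = 64 falls short of 8667/37 but 4⁴ = 256 reaches it, so n = 4.

4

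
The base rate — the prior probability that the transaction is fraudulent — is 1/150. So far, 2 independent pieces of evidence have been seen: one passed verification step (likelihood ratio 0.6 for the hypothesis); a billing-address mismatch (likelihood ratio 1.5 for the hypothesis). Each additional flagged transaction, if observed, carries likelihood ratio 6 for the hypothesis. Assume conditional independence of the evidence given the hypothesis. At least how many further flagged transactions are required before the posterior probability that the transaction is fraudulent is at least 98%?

6

Prior odds = (1/150)/(149/150) = 1/149.
Combined Bayes factor of the evidence already in hand = 0.6 × 1.5 = 0.9.
Odds after that evidence = (1/149) × 0.9 = 9/1490.
Target odds = 0.98/0.02 = 49.
Need 6ⁿ ≥ 49 ÷ (9/1490) = 73010/9.
6⁵ = 7776 falls short of 73010/9 but 6⁶ = 46656 reaches it, so n = 6.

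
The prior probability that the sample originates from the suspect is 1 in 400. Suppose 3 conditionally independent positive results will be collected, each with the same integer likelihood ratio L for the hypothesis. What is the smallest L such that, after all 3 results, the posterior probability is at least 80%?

Prior odds = 0.0025/0.9975 = 1/399.
Target odds = 0.8/0.2 = 4.
Need L³ ≥ 4 ÷ (1/399) = 1596.
11³ = 1331 < 1596 ≤ 1728 = 12³, so L = 12.

12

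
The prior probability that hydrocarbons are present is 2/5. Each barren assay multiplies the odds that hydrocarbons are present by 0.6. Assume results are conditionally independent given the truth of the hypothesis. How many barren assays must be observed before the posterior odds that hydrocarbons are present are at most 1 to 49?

7

Prior odds: 0.4 ÷ 0.6 = 2/3.
Likelihood ratio per barren assay = 0.6.
Target odds = 1/49.
Need (2/3) × 0.6ⁿ ≤ 1/49, i.e. 0.6ⁿ ≤ 3/98.
0.6⁶ = 729/15625 is still above 3/98 but 0.6⁷ = 2187/78125 is at or below it, so n = 7.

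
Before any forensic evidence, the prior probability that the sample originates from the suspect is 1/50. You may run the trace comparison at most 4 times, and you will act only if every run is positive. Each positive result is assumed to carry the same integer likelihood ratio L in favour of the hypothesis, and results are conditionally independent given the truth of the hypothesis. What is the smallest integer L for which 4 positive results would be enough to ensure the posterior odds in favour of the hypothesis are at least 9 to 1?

5

Prior odds = 0.02/0.98 = 1/49.
Target odds = 9.
Need L⁴ ≥ 9 ÷ (1/49) = 441.
4⁴ = 256 < 441 ≤ 625 = 5⁴, so L = 5.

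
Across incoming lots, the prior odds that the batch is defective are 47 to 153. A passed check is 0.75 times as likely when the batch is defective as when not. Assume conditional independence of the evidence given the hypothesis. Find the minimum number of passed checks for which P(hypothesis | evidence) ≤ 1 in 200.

Prior odds = 47/153.
Likelihood ratio per passed check = 0.75.
Target odds: 0.005 ÷ 0.995 = 1/199.
Need (47/153) × 0.75ⁿ ≤ 1/199, i.e. 0.75ⁿ ≤ 153/9353.
0.75¹⁴ = 4782969/268435456 is still above 153/9353 but 0.75¹⁵ ≈0.0133635 is at or below it, so n = 15.

15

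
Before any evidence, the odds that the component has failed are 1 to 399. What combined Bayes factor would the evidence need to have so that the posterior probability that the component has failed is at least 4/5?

Prior odds = 1/399.
Target odds = 0.8/0.2 = 4.
Required Bayes factor = 4 ÷ (1/399) = 1596.

1596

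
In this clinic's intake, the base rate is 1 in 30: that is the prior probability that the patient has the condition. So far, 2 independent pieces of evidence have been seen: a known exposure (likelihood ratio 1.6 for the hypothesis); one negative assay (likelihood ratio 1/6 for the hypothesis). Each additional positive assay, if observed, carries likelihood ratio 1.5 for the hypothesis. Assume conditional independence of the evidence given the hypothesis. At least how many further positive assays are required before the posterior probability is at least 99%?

Prior odds = (1/30)/(29/30) = 1/29.
Combined Bayes factor of the evidence already in hand = 1.6 × (1/6) = 4/15.
Odds after that evidence = (1/29) × 4/15 = 4/435.
Target odds = 0.99/0.01 = 99.
Need 1.5ⁿ ≥ 99 ÷ (4/435) = 10766.25.
1.5²² ≈7481.83 falls short of 10766.25 but 1.5²³ ≈11222.7 reaches it, so n = 23.

23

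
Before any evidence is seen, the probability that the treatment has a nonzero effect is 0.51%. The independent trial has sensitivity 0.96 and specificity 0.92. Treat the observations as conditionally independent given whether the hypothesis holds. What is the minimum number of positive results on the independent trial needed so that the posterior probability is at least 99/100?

4

Prior odds: 0.0051 ÷ 0.9949 = 51/9949.
False-positive rate = 1 − 0.92 = 0.08; likelihood ratio of a positive = 0.96/0.08 = 12.
Target odds: 0.99 ÷ 0.01 = 99.
Require 12ⁿ ≥ 99 ÷ (51/9949) = 328317/17.
12³ = 1728 falls short of 328317/17 but 12⁴ = 20736 reaches it, so n = 4.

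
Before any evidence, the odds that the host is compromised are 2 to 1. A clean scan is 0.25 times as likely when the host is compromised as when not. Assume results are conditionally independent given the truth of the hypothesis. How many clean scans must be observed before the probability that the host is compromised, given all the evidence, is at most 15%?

Prior odds = 2.
Likelihood ratio per clean scan = 0.25.
Target odds: 0.15 ÷ 0.85 = 3/17.
Require 0.25ⁿ ≤ 3/17 ÷ 2 = 3/34.
0.25¹ = 0.25 is still above 3/34 but 0.25² = 0.0625 is at or below it, so n = 2.

2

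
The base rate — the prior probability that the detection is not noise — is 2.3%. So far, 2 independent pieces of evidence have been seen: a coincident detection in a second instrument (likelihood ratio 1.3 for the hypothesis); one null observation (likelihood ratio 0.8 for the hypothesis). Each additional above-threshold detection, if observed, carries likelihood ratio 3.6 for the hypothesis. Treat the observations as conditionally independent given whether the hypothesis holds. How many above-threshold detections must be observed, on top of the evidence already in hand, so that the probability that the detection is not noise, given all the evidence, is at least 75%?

4

Prior odds = 0.023/0.977 = 23/977.
Combined Bayes factor of the evidence already in hand = 1.3 × 0.8 = 1.04.
Odds after that evidence = (23/977) × 1.04 = 598/24425.
Target odds = 0.75/0.25 = 3.
Need 3.6ⁿ ≥ 3 ÷ (598/24425) = 73275/598.
3.6³ = 46.656 falls short of 73275/598 but 3.6⁴ = 167.9616 reaches it, so n = 4.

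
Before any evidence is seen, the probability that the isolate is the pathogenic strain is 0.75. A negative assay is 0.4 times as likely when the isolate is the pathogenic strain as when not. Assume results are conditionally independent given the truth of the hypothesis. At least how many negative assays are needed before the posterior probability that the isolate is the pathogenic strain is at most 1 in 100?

Prior odds: 0.75 ÷ 0.25 = 3.
Likelihood ratio per negative assay = 0.4.
Target odds: 0.01 ÷ 0.99 = 1/99.
Need 3 × 0.4ⁿ ≤ 1/99, i.e. 0.4ⁿ ≤ 1/297.
0.4⁶ = 64/15625 is still above 1/297 but 0.4⁷ = 128/78125 is at or below it, so n = 7.

7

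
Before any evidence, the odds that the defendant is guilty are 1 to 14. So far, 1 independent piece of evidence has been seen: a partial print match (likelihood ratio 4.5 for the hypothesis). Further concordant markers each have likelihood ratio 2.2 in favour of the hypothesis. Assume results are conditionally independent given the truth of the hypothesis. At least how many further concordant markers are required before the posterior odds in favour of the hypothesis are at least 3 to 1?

3

Prior odds = 1/14.
Bayes factor of the evidence already in hand = 4.5.
Odds after that evidence = (1/14) × 4.5 = 9/28.
Target odds = 3.
Need 2.2ⁿ ≥ 3 ÷ (9/28) = 28/3.
2.2² = 4.84 falls short of 28/3 but 2.2³ = 10.648 reaches it, so n = 3.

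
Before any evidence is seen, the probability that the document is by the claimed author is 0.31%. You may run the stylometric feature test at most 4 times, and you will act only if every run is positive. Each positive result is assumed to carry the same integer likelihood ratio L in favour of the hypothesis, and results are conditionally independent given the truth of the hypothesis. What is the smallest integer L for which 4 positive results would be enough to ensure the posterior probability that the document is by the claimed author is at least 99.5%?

16

Prior odds = 0.0031/0.9969 = 31/9969.
Target odds = 0.995/0.005 = 199.
Need L⁴ ≥ 199 ÷ (31/9969) = 1983831/31.
15⁴ = 50625 < 1983831/31 ≤ 65536 = 16⁴, so L = 16.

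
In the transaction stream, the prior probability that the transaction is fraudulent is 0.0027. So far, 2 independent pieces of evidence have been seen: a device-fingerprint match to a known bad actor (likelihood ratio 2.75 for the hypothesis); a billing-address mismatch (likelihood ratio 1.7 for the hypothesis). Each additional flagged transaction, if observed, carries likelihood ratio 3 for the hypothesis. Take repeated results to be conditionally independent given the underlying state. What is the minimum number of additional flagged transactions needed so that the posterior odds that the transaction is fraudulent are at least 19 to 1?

Prior odds = 0.0027/0.9973 = 27/9973.
Combined Bayes factor of the evidence already in hand = 2.75 × 1.7 = 4.675.
Odds after that evidence = (27/9973) × 4.675 = 5049/398920.
Target odds = 19.
Need 3ⁿ ≥ 19 ÷ (5049/398920) = 7579480/5049.
3⁶ = 729 falls short of 7579480/5049 but 3⁷ = 2187 reaches it, so n = 7.

7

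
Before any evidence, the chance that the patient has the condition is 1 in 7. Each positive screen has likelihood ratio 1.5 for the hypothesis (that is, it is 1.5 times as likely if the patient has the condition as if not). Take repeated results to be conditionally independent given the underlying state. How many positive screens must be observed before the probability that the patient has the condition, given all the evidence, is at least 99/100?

Prior odds = (1/7)/(6/7) = 1/6.
Likelihood ratio per positive screen = 1.5.
Target odds: 0.99 ÷ 0.01 = 99.
Require 1.5ⁿ ≥ 99 ÷ (1/6) = 594.
1.5¹⁵ = 14348907/32768 falls short of 594 but 1.5¹⁶ = 43046721/65536 reaches it, so n = 16.

16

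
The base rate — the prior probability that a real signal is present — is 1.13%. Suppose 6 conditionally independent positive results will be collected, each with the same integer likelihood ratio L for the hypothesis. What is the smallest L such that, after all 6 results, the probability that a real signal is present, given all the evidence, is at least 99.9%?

Prior odds = 0.0113/0.9887 = 113/9887.
Target odds = 0.999/0.001 = 999.
Need L⁶ ≥ 999 ÷ (113/9887) = 9877113/113.
6⁶ = 46656 < 9877113/113 ≤ 117649 = 7⁶, so L = 7.

7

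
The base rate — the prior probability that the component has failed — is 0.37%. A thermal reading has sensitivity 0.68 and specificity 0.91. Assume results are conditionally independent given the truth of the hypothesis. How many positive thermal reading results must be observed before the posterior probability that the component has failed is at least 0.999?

7

Prior odds: 0.0037 ÷ 0.9963 = 37/9963.
False-positive rate = 1 − 0.91 = 0.09; likelihood ratio of a positive = 0.68/0.09 = 68/9.
Target posterior odds = 0.999/0.001 = 999.
Need (37/9963) × (68/9)ⁿ ≥ 999, i.e. (68/9)ⁿ ≥ 269001.
(68/9)⁶ ≈186037 falls short of 269001 but (68/9)⁷ ≈1.40561e+06 reaches it, so n = 7.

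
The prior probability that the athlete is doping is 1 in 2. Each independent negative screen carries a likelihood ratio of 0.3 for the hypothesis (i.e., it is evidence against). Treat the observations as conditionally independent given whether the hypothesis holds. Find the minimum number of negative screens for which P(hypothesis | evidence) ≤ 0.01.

Prior odds = 0.5/0.5 = 1.
Likelihood ratio per negative screen = 0.3.
Target odds: 0.01 ÷ 0.99 = 1/99.
Need 1 × 0.3ⁿ ≤ 1/99, i.e. 0.3ⁿ ≤ 1/99.
0.3³ = 0.027 is still above 1/99 but 0.3⁴ = 0.0081 is at or below it, so n = 4.

4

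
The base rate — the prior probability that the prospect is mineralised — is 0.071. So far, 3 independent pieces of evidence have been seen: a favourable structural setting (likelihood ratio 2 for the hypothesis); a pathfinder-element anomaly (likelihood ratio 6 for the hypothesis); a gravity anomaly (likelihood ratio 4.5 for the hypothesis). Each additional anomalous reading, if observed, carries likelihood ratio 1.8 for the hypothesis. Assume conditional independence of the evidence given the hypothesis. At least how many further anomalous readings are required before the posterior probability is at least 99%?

Prior odds = 0.071/0.929 = 71/929.
Combined Bayes factor of the evidence already in hand = 2 × 6 × 4.5 = 54.
Odds after that evidence = (71/929) × 54 = 3834/929.
Target odds = 0.99/0.01 = 99.
Need 1.8ⁿ ≥ 99 ÷ (3834/929) = 10219/426.
1.8⁵ = 18.89568 falls short of 10219/426 but 1.8⁶ = 531441/15625 reaches it, so n = 6.

6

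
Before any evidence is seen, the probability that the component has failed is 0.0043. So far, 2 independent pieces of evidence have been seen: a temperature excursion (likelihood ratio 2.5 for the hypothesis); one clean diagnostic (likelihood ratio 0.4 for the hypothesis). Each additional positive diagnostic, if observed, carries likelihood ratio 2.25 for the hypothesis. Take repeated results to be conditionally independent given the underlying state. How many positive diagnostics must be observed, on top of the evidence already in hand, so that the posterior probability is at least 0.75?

Prior odds = 0.0043/0.9957 = 43/9957.
Combined Bayes factor of the evidence already in hand = 2.5 × 0.4 = 1.
Odds after that evidence = (43/9957) × 1 = 43/9957.
Target odds = 0.75/0.25 = 3.
Need 2.25ⁿ ≥ 3 ÷ (43/9957) = 29871/43.
2.25⁸ = 43046721/65536 falls short of 29871/43 but 2.25⁹ = 387420489/262144 reaches it, so n = 9.

9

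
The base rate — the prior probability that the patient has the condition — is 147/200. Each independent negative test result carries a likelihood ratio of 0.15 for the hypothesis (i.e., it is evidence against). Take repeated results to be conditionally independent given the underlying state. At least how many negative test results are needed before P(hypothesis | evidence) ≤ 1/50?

3

Prior odds = 0.735/0.265 = 147/53.
Likelihood ratio per negative test result = 0.15.
Target odds: 0.02 ÷ 0.98 = 1/49.
Need (147/53) × 0.15ⁿ ≤ 1/49, i.e. 0.15ⁿ ≤ 53/7203.
0.15² = 0.0225 is still above 53/7203 but 0.15³ = 0.003375 is at or below it, so n = 3.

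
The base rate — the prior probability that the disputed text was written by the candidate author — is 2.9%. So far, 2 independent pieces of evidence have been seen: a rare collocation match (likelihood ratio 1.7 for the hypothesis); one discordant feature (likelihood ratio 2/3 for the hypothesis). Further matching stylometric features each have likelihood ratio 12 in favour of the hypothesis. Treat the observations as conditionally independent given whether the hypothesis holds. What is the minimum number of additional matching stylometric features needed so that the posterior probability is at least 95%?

Prior odds = 0.029/0.971 = 29/971.
Combined Bayes factor of the evidence already in hand = 1.7 × (2/3) = 17/15.
Odds after that evidence = (29/971) × 17/15 = 493/14565.
Target odds = 0.95/0.05 = 19.
Need 12ⁿ ≥ 19 ÷ (493/14565) = 276735/493.
12² = 144 falls short of 276735/493 but 12³ = 1728 reaches it, so n = 3.

3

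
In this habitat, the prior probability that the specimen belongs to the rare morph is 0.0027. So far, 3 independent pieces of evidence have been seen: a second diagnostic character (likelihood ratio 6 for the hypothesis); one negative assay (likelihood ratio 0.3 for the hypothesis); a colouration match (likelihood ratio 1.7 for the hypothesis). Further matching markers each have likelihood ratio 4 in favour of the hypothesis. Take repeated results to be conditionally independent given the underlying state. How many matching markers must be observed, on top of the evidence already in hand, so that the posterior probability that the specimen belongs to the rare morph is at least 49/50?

Prior odds = 0.0027/0.9973 = 27/9973.
Combined Bayes factor of the evidence already in hand = 6 × 0.3 × 1.7 = 3.06.
Odds after that evidence = (27/9973) × 3.06 = 4131/498650.
Target odds = 0.98/0.02 = 49.
Need 4ⁿ ≥ 49 ÷ (4131/498650) = 24433850/4131.
4⁶ = 4096 falls short of 24433850/4131 but 4⁷ = 16384 reaches it, so n = 7.

7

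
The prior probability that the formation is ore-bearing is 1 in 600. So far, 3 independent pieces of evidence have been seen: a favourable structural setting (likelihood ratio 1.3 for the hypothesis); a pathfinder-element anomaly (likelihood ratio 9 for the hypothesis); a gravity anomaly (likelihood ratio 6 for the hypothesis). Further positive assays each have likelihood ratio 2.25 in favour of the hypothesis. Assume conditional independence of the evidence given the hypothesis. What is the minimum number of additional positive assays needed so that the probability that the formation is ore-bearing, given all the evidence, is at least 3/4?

Prior odds = (1/600)/(599/600) = 1/599.
Combined Bayes factor of the evidence already in hand = 1.3 × 9 × 6 = 70.2.
Odds after that evidence = (1/599) × 70.2 = 351/2995.
Target odds = 0.75/0.25 = 3.
Need 2.25ⁿ ≥ 3 ÷ (351/2995) = 2995/117.
2.25³ = 11.390625 falls short of 2995/117 but 2.25⁴ = 25.62890625 reaches it, so n = 4.

4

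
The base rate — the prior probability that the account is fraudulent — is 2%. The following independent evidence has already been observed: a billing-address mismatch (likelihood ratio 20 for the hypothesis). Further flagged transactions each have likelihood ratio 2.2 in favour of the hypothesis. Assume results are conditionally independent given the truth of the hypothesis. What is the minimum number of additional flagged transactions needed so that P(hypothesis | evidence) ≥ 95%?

5

Prior odds = 0.02/0.98 = 1/49.
Bayes factor of the evidence already in hand = 20.
Odds after that evidence = (1/49) × 20 = 20/49.
Target odds = 0.95/0.05 = 19.
Need 2.2ⁿ ≥ 19 ÷ (20/49) = 46.55.
2.2⁴ = 23.4256 falls short of 46.55 but 2.2⁵ = 51.53632 reaches it, so n = 5.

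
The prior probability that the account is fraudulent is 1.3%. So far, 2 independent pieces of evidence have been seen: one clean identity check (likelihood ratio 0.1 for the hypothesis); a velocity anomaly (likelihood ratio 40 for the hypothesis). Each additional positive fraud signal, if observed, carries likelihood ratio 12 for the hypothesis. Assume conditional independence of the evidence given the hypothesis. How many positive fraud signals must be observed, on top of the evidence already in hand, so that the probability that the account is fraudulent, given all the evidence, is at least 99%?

4

Prior odds = 0.013/0.987 = 13/987.
Combined Bayes factor of the evidence already in hand = 0.1 × 40 = 4.
Odds after that evidence = (13/987) × 4 = 52/987.
Target odds = 0.99/0.01 = 99.
Need 12ⁿ ≥ 99 ÷ (52/987) = 97713/52.
12³ = 1728 falls short of 97713/52 but 12⁴ = 20736 reaches it, so n = 4.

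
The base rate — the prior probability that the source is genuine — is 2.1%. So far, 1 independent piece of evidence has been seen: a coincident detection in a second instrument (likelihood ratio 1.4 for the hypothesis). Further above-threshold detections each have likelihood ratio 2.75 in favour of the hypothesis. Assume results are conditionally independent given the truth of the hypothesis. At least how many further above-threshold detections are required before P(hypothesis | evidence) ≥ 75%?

5

Prior odds = 0.021/0.979 = 21/979.
Bayes factor of the evidence already in hand = 1.4.
Odds after that evidence = (21/979) × 1.4 = 147/4895.
Target odds = 0.75/0.25 = 3.
Need 2.75ⁿ ≥ 3 ÷ (147/4895) = 4895/49.
2.75⁴ = 57.19140625 falls short of 4895/49 but 2.75⁵ = 161051/1024 reaches it, so n = 5.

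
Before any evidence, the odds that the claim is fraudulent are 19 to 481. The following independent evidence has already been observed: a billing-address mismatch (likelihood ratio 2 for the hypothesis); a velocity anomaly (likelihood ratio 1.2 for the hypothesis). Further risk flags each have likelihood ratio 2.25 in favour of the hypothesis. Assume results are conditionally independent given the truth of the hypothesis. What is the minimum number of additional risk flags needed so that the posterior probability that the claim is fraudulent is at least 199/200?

10

Prior odds = 19/481.
Combined Bayes factor of the evidence already in hand = 2 × 1.2 = 2.4.
Odds after that evidence = (19/481) × 2.4 = 228/2405.
Target odds = 0.995/0.005 = 199.
Need 2.25ⁿ ≥ 199 ÷ (228/2405) = 478595/228.
2.25⁹ = 387420489/262144 falls short of 478595/228 but 2.25¹⁰ ≈3325.26 reaches it, so n = 10.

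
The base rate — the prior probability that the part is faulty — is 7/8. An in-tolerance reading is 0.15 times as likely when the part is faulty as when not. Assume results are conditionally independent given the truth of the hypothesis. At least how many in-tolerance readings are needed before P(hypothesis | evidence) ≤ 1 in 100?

Prior odds: 0.875 ÷ 0.125 = 7.
Likelihood ratio per in-tolerance reading = 0.15.
Target odds: 0.01 ÷ 0.99 = 1/99.
Need 7 × 0.15ⁿ ≤ 1/99, i.e. 0.15ⁿ ≤ 1/693.
0.15³ = 0.003375 is still above 1/693 but 0.15⁴ = 81/160000 is at or below it, so n = 4.

4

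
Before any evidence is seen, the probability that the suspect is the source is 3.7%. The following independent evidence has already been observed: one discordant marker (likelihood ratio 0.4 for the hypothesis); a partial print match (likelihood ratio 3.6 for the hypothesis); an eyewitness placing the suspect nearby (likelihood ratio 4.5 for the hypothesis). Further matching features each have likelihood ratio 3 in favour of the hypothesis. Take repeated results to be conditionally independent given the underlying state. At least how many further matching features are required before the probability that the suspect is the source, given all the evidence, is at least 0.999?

Prior odds = 0.037/0.963 = 37/963.
Combined Bayes factor of the evidence already in hand = 0.4 × 3.6 × 4.5 = 6.48.
Odds after that evidence = (37/963) × 6.48 = 666/2675.
Target odds = 0.999/0.001 = 999.
Need 3ⁿ ≥ 999 ÷ (666/2675) = 4012.5.
3⁷ = 2187 falls short of 4012.5 but 3⁸ = 6561 reaches it, so n = 8.

8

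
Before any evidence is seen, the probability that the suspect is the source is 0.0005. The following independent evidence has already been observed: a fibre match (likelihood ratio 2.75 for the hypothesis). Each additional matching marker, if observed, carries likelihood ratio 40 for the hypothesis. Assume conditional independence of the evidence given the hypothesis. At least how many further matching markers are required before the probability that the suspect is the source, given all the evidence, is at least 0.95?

3

Prior odds = 0.0005/0.9995 = 1/1999.
Bayes factor of the evidence already in hand = 2.75.
Odds after that evidence = (1/1999) × 2.75 = 11/7996.
Target odds = 0.95/0.05 = 19.
Need 40ⁿ ≥ 19 ÷ (11/7996) = 151924/11.
40² = 1600 falls short of 151924/11 but 40³ = 64000 reaches it, so n = 3.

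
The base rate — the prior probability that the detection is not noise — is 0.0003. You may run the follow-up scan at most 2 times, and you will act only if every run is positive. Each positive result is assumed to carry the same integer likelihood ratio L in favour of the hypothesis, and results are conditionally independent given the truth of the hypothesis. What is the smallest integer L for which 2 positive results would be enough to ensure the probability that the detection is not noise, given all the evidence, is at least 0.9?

174

Prior odds = 0.0003/0.9997 = 3/9997.
Target odds = 0.9/0.1 = 9.
Need L² ≥ 9 ÷ (3/9997) = 29991.
173² = 29929 < 29991 ≤ 30276 = 174², so L = 174.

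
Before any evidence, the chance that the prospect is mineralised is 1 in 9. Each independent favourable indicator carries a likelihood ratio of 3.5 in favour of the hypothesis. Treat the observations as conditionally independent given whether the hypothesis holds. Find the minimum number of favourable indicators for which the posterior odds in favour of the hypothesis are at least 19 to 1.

5

Prior odds: (1/9) ÷ (8/9) = 0.125.
Likelihood ratio per favourable indicator = 3.5.
Target odds = 19.
Require 3.5ⁿ ≥ 19 ÷ 0.125 = 152.
3.5⁴ = 150.0625 falls short of 152 but 3.5⁵ = 525.21875 reaches it, so n = 5.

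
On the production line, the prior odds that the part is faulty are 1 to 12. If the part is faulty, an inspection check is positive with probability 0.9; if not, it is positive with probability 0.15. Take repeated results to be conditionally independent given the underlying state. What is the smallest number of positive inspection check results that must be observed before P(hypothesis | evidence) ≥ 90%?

3

Prior odds = 1/12.
Likelihood ratio of a positive = 0.9/0.15 = 6.
Target odds: 0.9 ÷ 0.1 = 9.
Require 6ⁿ ≥ 9 ÷ (1/12) = 108.
6² = 36 falls short of 108 but 6³ = 216 reaches it, so n = 3.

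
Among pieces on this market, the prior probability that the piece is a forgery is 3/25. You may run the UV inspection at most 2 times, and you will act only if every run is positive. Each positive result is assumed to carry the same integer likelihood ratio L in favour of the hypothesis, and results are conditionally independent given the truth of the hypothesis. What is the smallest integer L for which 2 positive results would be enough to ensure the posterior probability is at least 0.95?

Prior odds = 0.12/0.88 = 3/22.
Target odds = 0.95/0.05 = 19.
Need L² ≥ 19 ÷ (3/22) = 418/3.
11² = 121 < 418/3 ≤ 144 = 12², so L = 12.

12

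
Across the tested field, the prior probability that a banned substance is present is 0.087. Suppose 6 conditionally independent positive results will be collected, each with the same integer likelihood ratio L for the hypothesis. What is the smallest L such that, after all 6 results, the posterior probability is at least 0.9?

Prior odds = 0.087/0.913 = 87/913.
Target odds = 0.9/0.1 = 9.
Need L⁶ ≥ 9 ÷ (87/913) = 2739/29.
2⁶ = 64 < 2739/29 ≤ 729 = 3⁶, so L = 3.

3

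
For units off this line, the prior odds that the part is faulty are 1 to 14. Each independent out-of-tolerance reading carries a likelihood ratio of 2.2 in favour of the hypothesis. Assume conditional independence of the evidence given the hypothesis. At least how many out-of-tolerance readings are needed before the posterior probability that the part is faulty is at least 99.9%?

13

Prior odds = 1/14.
Likelihood ratio per out-of-tolerance reading = 2.2.
Target posterior odds = 0.999/0.001 = 999.
Require 2.2ⁿ ≥ 999 ÷ (1/14) = 13986.
2.2¹² ≈12855 falls short of 13986 but 2.2¹³ ≈28281 reaches it, so n = 13.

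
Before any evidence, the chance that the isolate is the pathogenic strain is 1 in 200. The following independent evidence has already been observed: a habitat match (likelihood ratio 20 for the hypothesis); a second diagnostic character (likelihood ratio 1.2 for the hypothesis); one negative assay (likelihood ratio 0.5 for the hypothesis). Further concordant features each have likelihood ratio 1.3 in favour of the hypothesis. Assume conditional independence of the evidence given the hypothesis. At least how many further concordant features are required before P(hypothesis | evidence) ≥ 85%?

18

Prior odds = 0.005/0.995 = 1/199.
Combined Bayes factor of the evidence already in hand = 20 × 1.2 × 0.5 = 12.
Odds after that evidence = (1/199) × 12 = 12/199.
Target odds = 0.85/0.15 = 17/3.
Need 1.3ⁿ ≥ 17/3 ÷ (12/199) = 3383/36.
1.3¹⁷ ≈86.5042 falls short of 3383/36 but 1.3¹⁸ ≈112.455 reaches it, so n = 18.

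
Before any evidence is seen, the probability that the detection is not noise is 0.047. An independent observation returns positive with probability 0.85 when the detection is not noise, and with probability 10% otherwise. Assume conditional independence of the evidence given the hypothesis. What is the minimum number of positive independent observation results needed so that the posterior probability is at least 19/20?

3

Prior odds: 0.047 ÷ 0.953 = 47/953.
Likelihood ratio of a positive result = 0.85/0.1 = 8.5.
Target posterior odds = 0.95/0.05 = 19.
Need (47/953) × 8.5ⁿ ≥ 19, i.e. 8.5ⁿ ≥ 18107/47.
8.5² = 72.25 falls short of 18107/47 but 8.5³ = 614.125 reaches it, so n = 3.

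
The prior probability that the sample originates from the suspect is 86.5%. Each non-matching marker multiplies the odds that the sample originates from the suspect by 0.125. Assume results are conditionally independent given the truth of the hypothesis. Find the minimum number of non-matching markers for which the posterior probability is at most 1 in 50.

Prior odds: 0.865 ÷ 0.135 = 173/27.
Likelihood ratio per non-matching marker = 0.125.
Target posterior odds = 0.02/0.98 = 1/49.
Require 0.125ⁿ ≤ 1/49 ÷ (173/27) = 27/8477.
0.125² = 0.015625 is still above 27/8477 but 0.125³ = 0.001953125 is at or below it, so n = 3.

3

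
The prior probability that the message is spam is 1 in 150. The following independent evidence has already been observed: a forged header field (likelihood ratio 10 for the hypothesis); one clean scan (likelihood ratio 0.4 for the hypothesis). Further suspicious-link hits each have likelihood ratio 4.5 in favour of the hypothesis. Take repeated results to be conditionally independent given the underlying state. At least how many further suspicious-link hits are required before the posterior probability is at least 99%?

Prior odds = (1/150)/(149/150) = 1/149.
Combined Bayes factor of the evidence already in hand = 10 × 0.4 = 4.
Odds after that evidence = (1/149) × 4 = 4/149.
Target odds = 0.99/0.01 = 99.
Need 4.5ⁿ ≥ 99 ÷ (4/149) = 3687.75.
4.5⁵ = 1845.28125 falls short of 3687.75 but 4.5⁶ = 8303.765625 reaches it, so n = 6.

6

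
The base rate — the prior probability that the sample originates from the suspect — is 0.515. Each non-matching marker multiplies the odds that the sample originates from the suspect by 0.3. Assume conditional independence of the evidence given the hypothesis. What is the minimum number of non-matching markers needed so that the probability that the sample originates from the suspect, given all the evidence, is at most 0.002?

6

Prior odds = 0.515/0.485 = 103/97.
Likelihood ratio per non-matching marker = 0.3.
Target posterior odds = 0.002/0.998 = 1/499.
Require 0.3ⁿ ≤ 1/499 ÷ (103/97) = 97/51397.
0.3⁵ = 243/100000 is still above 97/51397 but 0.3⁶ = 729/1000000 is at or below it, so n = 6.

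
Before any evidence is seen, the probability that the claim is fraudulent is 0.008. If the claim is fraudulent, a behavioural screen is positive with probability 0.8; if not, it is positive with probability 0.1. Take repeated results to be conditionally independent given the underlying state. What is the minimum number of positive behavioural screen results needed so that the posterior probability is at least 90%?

4

Prior odds: 0.008 ÷ 0.992 = 1/124.
Likelihood ratio of a positive = 0.8/0.1 = 8.
Target posterior odds = 0.9/0.1 = 9.
Need (1/124) × 8ⁿ ≥ 9, i.e. 8ⁿ ≥ 1116.
8³ = 512 falls short of 1116 but 8⁴ = 4096 reaches it, so n = 4.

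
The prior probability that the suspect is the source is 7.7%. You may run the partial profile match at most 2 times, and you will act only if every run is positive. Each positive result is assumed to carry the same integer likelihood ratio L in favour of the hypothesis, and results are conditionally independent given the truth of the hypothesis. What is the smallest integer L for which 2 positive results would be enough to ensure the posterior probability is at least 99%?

35

Prior odds = 0.077/0.923 = 77/923.
Target odds = 0.99/0.01 = 99.
Need L² ≥ 99 ÷ (77/923) = 8307/7.
34² = 1156 < 8307/7 ≤ 1225 = 35², so L = 35.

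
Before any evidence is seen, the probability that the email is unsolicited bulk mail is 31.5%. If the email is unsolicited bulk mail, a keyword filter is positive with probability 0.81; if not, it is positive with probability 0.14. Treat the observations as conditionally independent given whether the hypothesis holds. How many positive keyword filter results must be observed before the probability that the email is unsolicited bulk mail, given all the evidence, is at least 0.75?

Prior odds = 0.315/0.685 = 63/137.
Likelihood ratio of a positive = 0.81/0.14 = 81/14.
Target odds: 0.75 ÷ 0.25 = 3.
Require (81/14)ⁿ ≥ 3 ÷ (63/137) = 137/21.
(81/14)¹ = 81/14 falls short of 137/21 but (81/14)² = 6561/196 reaches it, so n = 2.

2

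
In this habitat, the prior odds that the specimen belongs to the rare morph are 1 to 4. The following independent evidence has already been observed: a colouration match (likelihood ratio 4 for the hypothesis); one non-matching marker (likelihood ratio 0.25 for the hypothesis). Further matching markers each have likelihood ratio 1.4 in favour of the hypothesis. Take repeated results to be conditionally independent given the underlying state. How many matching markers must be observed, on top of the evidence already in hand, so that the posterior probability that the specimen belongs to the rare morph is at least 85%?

10

Prior odds = 0.25.
Combined Bayes factor of the evidence already in hand = 4 × 0.25 = 1.
Odds after that evidence = 0.25 × 1 = 0.25.
Target odds = 0.85/0.15 = 17/3.
Need 1.4ⁿ ≥ 17/3 ÷ 0.25 = 68/3.
1.4⁹ = 40353607/1953125 falls short of 68/3 but 1.4¹⁰ = 282475249/9765625 reaches it, so n = 10.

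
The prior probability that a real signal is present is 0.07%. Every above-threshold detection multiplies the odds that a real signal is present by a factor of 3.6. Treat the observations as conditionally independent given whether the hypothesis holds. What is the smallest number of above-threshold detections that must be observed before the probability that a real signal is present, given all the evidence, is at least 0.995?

10

Prior odds: 0.0007 ÷ 0.9993 = 7/9993.
Likelihood ratio per above-threshold detection = 3.6.
Target odds: 0.995 ÷ 0.005 = 199.
Require 3.6ⁿ ≥ 199 ÷ (7/9993) = 1988607/7.
3.6⁹ ≈101560 falls short of 1988607/7 but 3.6¹⁰ ≈365616 reaches it, so n = 10.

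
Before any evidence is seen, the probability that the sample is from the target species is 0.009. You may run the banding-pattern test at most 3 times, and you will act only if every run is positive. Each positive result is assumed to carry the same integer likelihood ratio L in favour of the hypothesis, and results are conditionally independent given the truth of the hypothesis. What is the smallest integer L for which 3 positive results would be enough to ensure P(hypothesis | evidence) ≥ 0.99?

Prior odds = 0.009/0.991 = 9/991.
Target odds = 0.99/0.01 = 99.
Need L³ ≥ 99 ÷ (9/991) = 10901.
22³ = 10648 < 10901 ≤ 12167 = 23³, so L = 23.

23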